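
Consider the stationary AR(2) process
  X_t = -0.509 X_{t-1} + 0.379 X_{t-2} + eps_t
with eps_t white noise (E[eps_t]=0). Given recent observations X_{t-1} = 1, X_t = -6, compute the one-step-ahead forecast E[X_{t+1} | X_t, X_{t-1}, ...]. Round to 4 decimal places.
E[X_{t+1} \mid \mathcal F_t] = 3.4330

For an AR(p) model X_t = c + sum_i phi_i X_{t-i} + eps_t, the
one-step-ahead conditional mean is
  E[X_{t+1} | X_t, ...] = c + sum_i phi_i X_{t+1-i}.
Substitute known values:
  E[X_{t+1} | ...] = (-0.509) * (-6) + (0.379) * (1)
                   = 3.4330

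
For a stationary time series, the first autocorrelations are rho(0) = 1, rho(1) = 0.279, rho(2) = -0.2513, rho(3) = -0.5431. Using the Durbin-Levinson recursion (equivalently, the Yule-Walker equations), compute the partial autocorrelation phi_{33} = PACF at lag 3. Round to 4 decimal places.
\phi_{33} = -0.4329

The PACF at lag k is phi_{kk}, the last component of the solution
to the Yule-Walker system G_k phi = r_k where
  (G_k)_{ij} = rho(|i - j|), (r_k)_i = rho(i), i,j = 1..k.
Equivalently, Durbin-Levinson gives phi_{kk} iteratively:
  phi_{11} = rho(1)
  phi_{kk} = [rho(k) - sum_{j=1..k-1} phi_{k-1,j} rho(k-j)]
            / [1 - sum_{j=1..k-1} phi_{k-1,j} rho(j)],
  phi_{k,j} = phi_{k-1,j} - phi_{kk} phi_{k-1,k-j},  j = 1..k-1.
Step k = 1:
  phi_11 = rho(1) = 0.279.
Step k = 2:
  phi_22 = [rho(2) - phi_11 rho(1)] / [1 - phi_11 rho(1)] = [-0.2513 - (0.279)(0.279)] / [1 - (0.279)(0.279)]
         = -0.329141 / 0.922159 = -0.356924.
  Update: phi_21 = phi_11 - phi_22 phi_11 = 0.279 - (-0.356924)(0.279) = 0.378582.
Step k = 3:
  phi_33 = [rho(3) - phi_21 rho(2) - phi_22 rho(1)] / [1 - phi_21 rho(1) - phi_22 rho(2)]
    numerator   = -0.5431 - (0.378582)(-0.2513) - (-0.356924)(0.279) = -0.34838048
    denominator = 1 - (0.378582)(0.279) - (-0.356924)(-0.2513) = 0.80468056
  phi_33 = -0.34838048 / 0.80468056 = -0.4329.
Therefore phi_{33} = -0.4329.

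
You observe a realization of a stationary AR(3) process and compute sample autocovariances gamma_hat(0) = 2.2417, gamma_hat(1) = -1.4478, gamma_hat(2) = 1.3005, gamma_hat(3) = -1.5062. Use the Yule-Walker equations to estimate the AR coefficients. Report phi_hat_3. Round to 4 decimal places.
\hat\phi_{3} = -0.4120

The Yule-Walker equations for an AR(p) process read, in matrix form,
  Gamma_p phi = r_p,   with   (Gamma_p)_{ij} = gamma(|i - j|),
                       (r_p)_i = gamma(i),   i,j = 1..p.
Substitute the sample gammas (Toeplitz matrix and right-hand side of size 3):
  Gamma_p = [[2.2417, -1.4478, 1.3005], [-1.4478, 2.2417, -1.4478], [1.3005, -1.4478, 2.2417]]
  r_p     = [-1.4478, 1.3005, -1.5062]
Written out (R1..R3):
  (R1) 2.2417 phi_1 - 1.4478 phi_2 + 1.3005 phi_3 = -1.4478
  (R2) -1.4478 phi_1 + 2.2417 phi_2 - 1.4478 phi_3 = 1.3005
  (R3) 1.3005 phi_1 - 1.4478 phi_2 + 2.2417 phi_3 = -1.5062
Gaussian elimination:
  R2 <- R2 - (-1.4478/2.2417) R1 = R2 - (-0.645849) R1:  1.30664 phi_2 - 0.607873 phi_3 = 0.36544
  R3 <- R3 - (1.3005/2.2417) R1 = R3 - (0.58014) R1:  -0.607873 phi_2 + 1.487228 phi_3 = -0.666273
  R3 <- R3 - (-0.607873/1.30664) R2 = R3 - (-0.465219) R2:  1.204434 phi_3 = -0.496264
Back-substitution:
  phi_hat_3 = -0.496264 / 1.204434 = -0.412031
  phi_hat_2 = (0.36544 - (-0.607873)(-0.412031)) / 1.30664 = 0.087995
  phi_hat_1 = (-1.4478 - (-1.4478)(0.087995) - (1.3005)(-0.412031)) / 2.2417 = -0.349982
So phi_hat = [-0.3500, 0.0880, -0.4120].
Therefore phi_hat_3 = -0.4120.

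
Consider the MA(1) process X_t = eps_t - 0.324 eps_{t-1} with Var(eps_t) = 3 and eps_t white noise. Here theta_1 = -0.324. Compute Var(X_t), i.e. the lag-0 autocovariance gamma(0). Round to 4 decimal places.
\gamma(0) = 3.3149

For an MA(q) process X_t = eps_t + sum_i theta_i eps_{t-i} with
Var(eps_t) = sigma^2, the variance is
  gamma(0) = sigma^2 * (1 + sum_i theta_i^2).
  sum_i theta_i^2 = (-0.324)^2 = 0.104976.
  gamma(0) = 3 * (1 + 0.104976) = 3 * 1.104976 = 3.314928, which rounds to 3.3149.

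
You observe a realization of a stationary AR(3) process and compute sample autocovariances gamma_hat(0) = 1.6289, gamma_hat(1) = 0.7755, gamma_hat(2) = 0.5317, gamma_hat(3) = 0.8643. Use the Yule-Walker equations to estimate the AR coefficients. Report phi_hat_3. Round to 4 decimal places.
\hat\phi_{3} = 0.4390

The Yule-Walker equations for an AR(p) process read, in matrix form,
  Gamma_p phi = r_p,   with   (Gamma_p)_{ij} = gamma(|i - j|),
                       (r_p)_i = gamma(i),   i,j = 1..p.
Substitute the sample gammas (Toeplitz matrix and right-hand side of size 3):
  Gamma_p = [[1.6289, 0.7755, 0.5317], [0.7755, 1.6289, 0.7755], [0.5317, 0.7755, 1.6289]]
  r_p     = [0.7755, 0.5317, 0.8643]
Written out (R1..R3):
  (R1) 1.6289 phi_1 + 0.7755 phi_2 + 0.5317 phi_3 = 0.7755
  (R2) 0.7755 phi_1 + 1.6289 phi_2 + 0.7755 phi_3 = 0.5317
  (R3) 0.5317 phi_1 + 0.7755 phi_2 + 1.6289 phi_3 = 0.8643
Gaussian elimination:
  R2 <- R2 - (0.7755/1.6289) R1 = R2 - (0.476088) R1:  1.259694 phi_2 + 0.522364 phi_3 = 0.162494
  R3 <- R3 - (0.5317/1.6289) R1 = R3 - (0.326417) R1:  0.522364 phi_2 + 1.455344 phi_3 = 0.611164
  R3 <- R3 - (0.522364/1.259694) R2 = R3 - (0.414675) R2:  1.238733 phi_3 = 0.543782
Back-substitution:
  phi_hat_3 = 0.543782 / 1.238733 = 0.438982
  phi_hat_2 = (0.162494 - (0.522364)(0.438982)) / 1.259694 = -0.053041
  phi_hat_1 = (0.7755 - (0.7755)(-0.053041) - (0.5317)(0.438982)) / 1.6289 = 0.358049
So phi_hat = [0.3580, -0.0530, 0.4390].
Therefore phi_hat_3 = 0.4390.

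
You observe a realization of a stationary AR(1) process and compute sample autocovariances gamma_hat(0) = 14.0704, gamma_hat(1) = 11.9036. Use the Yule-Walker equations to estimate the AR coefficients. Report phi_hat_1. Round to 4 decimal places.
\hat\phi_{1} = 0.8460

The Yule-Walker equations for an AR(p) process read, in matrix form,
  Gamma_p phi = r_p,   with   (Gamma_p)_{ij} = gamma(|i - j|),
                       (r_p)_i = gamma(i),   i,j = 1..p.
Substitute the sample gammas (Toeplitz matrix and right-hand side of size 1):
  Gamma_p = [[14.0704]]
  r_p     = [11.9036]
With p = 1 this is the single equation gamma(0) phi_1 = gamma(1):
  phi_hat_1 = gamma(1) / gamma(0) = 11.9036 / 14.0704 = 0.8460.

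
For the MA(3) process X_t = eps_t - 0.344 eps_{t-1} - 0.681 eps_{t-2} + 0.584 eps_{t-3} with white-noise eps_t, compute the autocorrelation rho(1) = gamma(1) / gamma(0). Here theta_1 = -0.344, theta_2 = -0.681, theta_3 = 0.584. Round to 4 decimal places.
\rho(1) = -0.2639

For an MA(q) process with theta_0 = 1, the autocovariance is
  gamma(k) = sigma^2 * sum_{i=0..q-k} theta_i * theta_{i+k},
and rho(k) = gamma(k) / gamma(0). Sigma^2 cancels.
  numerator   = (1)*(-0.344) + (-0.344)*(-0.681) + (-0.681)*(0.584) = -0.50744.
  denominator = (1)^2 + (-0.344)^2 + (-0.681)^2 + (0.584)^2 = 1.923153.
  rho(1) = -0.50744 / 1.923153 = -0.2639.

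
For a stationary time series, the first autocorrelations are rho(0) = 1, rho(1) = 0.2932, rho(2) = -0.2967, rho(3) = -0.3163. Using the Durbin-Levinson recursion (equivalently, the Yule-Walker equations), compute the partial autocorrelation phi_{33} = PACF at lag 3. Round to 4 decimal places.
\phi_{33} = -0.0930

The PACF at lag k is phi_{kk}, the last component of the solution
to the Yule-Walker system G_k phi = r_k where
  (G_k)_{ij} = rho(|i - j|), (r_k)_i = rho(i), i,j = 1..k.
Equivalently, Durbin-Levinson gives phi_{kk} iteratively:
  phi_{11} = rho(1)
  phi_{kk} = [rho(k) - sum_{j=1..k-1} phi_{k-1,j} rho(k-j)]
            / [1 - sum_{j=1..k-1} phi_{k-1,j} rho(j)],
  phi_{k,j} = phi_{k-1,j} - phi_{kk} phi_{k-1,k-j},  j = 1..k-1.
Step k = 1:
  phi_11 = rho(1) = 0.2932.
Step k = 2:
  phi_22 = [rho(2) - phi_11 rho(1)] / [1 - phi_11 rho(1)] = [-0.2967 - (0.2932)(0.2932)] / [1 - (0.2932)(0.2932)]
         = -0.38266624 / 0.91403376 = -0.418657.
  Update: phi_21 = phi_11 - phi_22 phi_11 = 0.2932 - (-0.418657)(0.2932) = 0.41595.
Step k = 3:
  phi_33 = [rho(3) - phi_21 rho(2) - phi_22 rho(1)] / [1 - phi_21 rho(1) - phi_22 rho(2)]
    numerator   = -0.3163 - (0.41595)(-0.2967) - (-0.418657)(0.2932) = -0.0701375
    denominator = 1 - (0.41595)(0.2932) - (-0.418657)(-0.2967) = 0.75382802
  phi_33 = -0.0701375 / 0.75382802 = -0.093.
Therefore phi_{33} = -0.0930.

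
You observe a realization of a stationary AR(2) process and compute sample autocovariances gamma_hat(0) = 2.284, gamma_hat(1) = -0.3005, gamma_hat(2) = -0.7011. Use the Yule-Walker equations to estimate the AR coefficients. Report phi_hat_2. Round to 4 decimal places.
\hat\phi_{2} = -0.3300

The Yule-Walker equations for an AR(p) process read, in matrix form,
  Gamma_p phi = r_p,   with   (Gamma_p)_{ij} = gamma(|i - j|),
                       (r_p)_i = gamma(i),   i,j = 1..p.
Substitute the sample gammas (Toeplitz matrix and right-hand side of size 2):
  Gamma_p = [[2.284, -0.3005], [-0.3005, 2.284]]
  r_p     = [-0.3005, -0.7011]
Written out:
  2.284 phi_1 - 0.3005 phi_2 = -0.3005
  -0.3005 phi_1 + 2.284 phi_2 = -0.7011
Solve by Cramer's rule:
  det = gamma(0)^2 - gamma(1)^2 = (2.284)^2 - (-0.3005)^2 = 5.216656 - 0.09030025 = 5.12635575
  phi_hat_1 = [gamma(1) gamma(0) - gamma(1) gamma(2)] / det = [(-0.3005)(2.284) - (-0.3005)(-0.7011)] / 5.12635575 = -0.89702255 / 5.12635575 = -0.175
  phi_hat_2 = [gamma(0) gamma(2) - gamma(1)^2] / det = [(2.284)(-0.7011) - (-0.3005)^2] / 5.12635575 = -1.69161265 / 5.12635575 = -0.33
So phi_hat = [-0.1750, -0.3300].
Therefore phi_hat_2 = -0.3300.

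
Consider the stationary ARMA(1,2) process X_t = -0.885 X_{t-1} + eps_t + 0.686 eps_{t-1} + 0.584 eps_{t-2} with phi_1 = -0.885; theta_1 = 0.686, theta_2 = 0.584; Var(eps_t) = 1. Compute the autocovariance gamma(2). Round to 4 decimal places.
\gamma(2) = 2.9815

Multiply the model equation by X_{t-k} and take expectations. With theta_0 = psi_0 = 1 and psi_j the MA(infinity) weights, this gives
  gamma(k) - sum_i phi_i gamma(k-i) = c_k,
  c_k = sigma^2 * sum_{j=k..q} theta_j psi_{j-k}   (c_k = 0 for k > q),
using gamma(-m) = gamma(m).
psi-weights needed (psi_j = theta_j + sum_i phi_i psi_{j-i}):
  psi_1 = theta_1 + phi_1 = 0.686 + (-0.885) = -0.199
  psi_2 = theta_2 + phi_1 psi_1 = 0.584 + (-0.885)(-0.199) = 0.760115
Right-hand sides:
  c_0 = sigma^2 (1 + theta_1 psi_1 + theta_2 psi_2) = 1 * (1 + (0.686)(-0.199) + (0.584)(0.760115)) = 1 * 1.307393 = 1.307393
  c_1 = sigma^2 (theta_1 + theta_2 psi_1) = 1 * (0.686 + (0.584)(-0.199)) = 0.569784
  c_2 = sigma^2 theta_2 = 1 * (0.584) = 0.584
Equations for k = 0 and k = 1 (AR order 1):
  gamma(0) = phi_1 gamma(1) + c_0
  gamma(1) = phi_1 gamma(0) + c_1
Substituting the second into the first: gamma(0) (1 - phi_1^2) = c_0 + phi_1 c_1, so
  gamma(0) = (c_0 + phi_1 c_1) / (1 - phi_1^2) = (1.307393 + (-0.885)(0.569784)) / (1 - (-0.885)^2) = 0.803134 / 0.216775 = 3.704921.
  gamma(1) = phi_1 gamma(0) + c_1 = (-0.885)(3.704921) + (0.569784) = -2.709071.
For k = 2: gamma(2) = phi_1 gamma(1) + c_2
  = (-0.885)(-2.709071) + (0.584) = 2.981528.
Therefore gamma(2) = 2.9815 (to 4 decimal places).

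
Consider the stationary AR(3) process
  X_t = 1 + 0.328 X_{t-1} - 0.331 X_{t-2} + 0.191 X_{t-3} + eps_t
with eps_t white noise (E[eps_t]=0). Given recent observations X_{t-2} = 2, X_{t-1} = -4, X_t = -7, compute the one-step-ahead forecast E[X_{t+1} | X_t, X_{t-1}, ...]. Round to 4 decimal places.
E[X_{t+1} \mid \mathcal F_t] = 0.4100

For an AR(p) model X_t = c + sum_i phi_i X_{t-i} + eps_t, the
one-step-ahead conditional mean is
  E[X_{t+1} | X_t, ...] = c + sum_i phi_i X_{t+1-i}.
Substitute known values:
  E[X_{t+1} | ...] = 1 + (0.328) * (-7) + (-0.331) * (-4) + (0.191) * (2)
                   = 0.4100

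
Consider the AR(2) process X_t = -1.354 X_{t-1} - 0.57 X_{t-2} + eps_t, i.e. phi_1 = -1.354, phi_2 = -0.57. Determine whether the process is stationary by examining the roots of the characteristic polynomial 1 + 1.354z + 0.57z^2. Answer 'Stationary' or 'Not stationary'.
\text{Stationary}

The AR(p) characteristic polynomial is P(z) = 1 + 1.354z + 0.57z^2.
Stationarity requires all roots to lie outside the unit circle, i.e. |z| > 1 for every root.
Set 1 + (1.354) z + (0.57) z^2 = 0, i.e. a z^2 + b z + c = 0 with a = 0.57, b = 1.354, c = 1.
Discriminant D = b^2 - 4ac = (1.354)^2 - 4*(0.57)*1 = 1.833316 - (2.28) = -0.446684.
D < 0, so the roots are the complex-conjugate pair z = (-b +/- i sqrt(-D)) / (2a) = -1.1877 +/- 0.5863i.
For a conjugate pair |z|^2 = z * conj(z) = (product of roots) = c/a = 1/(0.57) = 1.754386, so |z| = sqrt(1.754386) = 1.3245 for both roots.
Moduli of all roots: 1.3245, 1.3245.
All moduli strictly greater than 1? Yes.
Verdict: Stationary.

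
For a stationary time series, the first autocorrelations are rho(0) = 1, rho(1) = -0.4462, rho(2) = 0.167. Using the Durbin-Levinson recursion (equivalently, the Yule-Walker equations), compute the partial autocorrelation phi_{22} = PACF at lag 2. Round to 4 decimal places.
\phi_{22} = -0.0401

The PACF at lag k is phi_{kk}, the last component of the solution
to the Yule-Walker system G_k phi = r_k where
  (G_k)_{ij} = rho(|i - j|), (r_k)_i = rho(i), i,j = 1..k.
Equivalently, Durbin-Levinson gives phi_{kk} iteratively:
  phi_{11} = rho(1)
  phi_{kk} = [rho(k) - sum_{j=1..k-1} phi_{k-1,j} rho(k-j)]
            / [1 - sum_{j=1..k-1} phi_{k-1,j} rho(j)],
  phi_{k,j} = phi_{k-1,j} - phi_{kk} phi_{k-1,k-j},  j = 1..k-1.
Step k = 1:
  phi_11 = rho(1) = -0.4462.
Step k = 2:
  phi_22 = [rho(2) - phi_11 rho(1)] / [1 - phi_11 rho(1)] = [0.167 - (-0.4462)(-0.4462)] / [1 - (-0.4462)(-0.4462)]
         = -0.03209444 / 0.80090556 = -0.0401.
Therefore phi_{22} = -0.0401.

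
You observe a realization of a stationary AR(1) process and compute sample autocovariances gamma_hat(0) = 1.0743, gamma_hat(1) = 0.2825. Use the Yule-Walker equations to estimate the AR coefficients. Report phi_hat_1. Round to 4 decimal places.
\hat\phi_{1} = 0.2630

The Yule-Walker equations for an AR(p) process read, in matrix form,
  Gamma_p phi = r_p,   with   (Gamma_p)_{ij} = gamma(|i - j|),
                       (r_p)_i = gamma(i),   i,j = 1..p.
Substitute the sample gammas (Toeplitz matrix and right-hand side of size 1):
  Gamma_p = [[1.0743]]
  r_p     = [0.2825]
With p = 1 this is the single equation gamma(0) phi_1 = gamma(1):
  phi_hat_1 = gamma(1) / gamma(0) = 0.2825 / 1.0743 = 0.2630.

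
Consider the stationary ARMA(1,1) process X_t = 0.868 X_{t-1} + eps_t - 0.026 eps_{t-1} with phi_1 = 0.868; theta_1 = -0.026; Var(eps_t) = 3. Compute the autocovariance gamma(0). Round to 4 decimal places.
\gamma(0) = 11.6257

Multiply the model equation by X_{t-k} and take expectations. With theta_0 = psi_0 = 1 and psi_j the MA(infinity) weights, this gives
  gamma(k) - sum_i phi_i gamma(k-i) = c_k,
  c_k = sigma^2 * sum_{j=k..q} theta_j psi_{j-k}   (c_k = 0 for k > q),
using gamma(-m) = gamma(m).
psi-weights needed (psi_j = theta_j + sum_i phi_i psi_{j-i}):
  psi_1 = theta_1 + phi_1 = -0.026 + (0.868) = 0.842
Right-hand sides:
  c_0 = sigma^2 (1 + theta_1 psi_1) = 3 * (1 + (-0.026)(0.842)) = 3 * 0.978108 = 2.934324
  c_1 = sigma^2 theta_1 = 3 * (-0.026) = -0.078
  c_2 = 0
Equations for k = 0 and k = 1 (AR order 1):
  gamma(0) = phi_1 gamma(1) + c_0
  gamma(1) = phi_1 gamma(0) + c_1
Substituting the second into the first: gamma(0) (1 - phi_1^2) = c_0 + phi_1 c_1, so
  gamma(0) = (c_0 + phi_1 c_1) / (1 - phi_1^2) = (2.934324 + (0.868)(-0.078)) / (1 - (0.868)^2) = 2.86662 / 0.246576 = 11.625706.
Therefore gamma(0) = 11.6257 (to 4 decimal places).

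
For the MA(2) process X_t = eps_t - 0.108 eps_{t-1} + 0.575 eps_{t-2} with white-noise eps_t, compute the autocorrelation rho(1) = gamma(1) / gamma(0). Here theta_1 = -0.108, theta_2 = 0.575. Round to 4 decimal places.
\rho(1) = -0.1267

For an MA(q) process with theta_0 = 1, the autocovariance is
  gamma(k) = sigma^2 * sum_{i=0..q-k} theta_i * theta_{i+k},
and rho(k) = gamma(k) / gamma(0). Sigma^2 cancels.
  numerator   = (1)*(-0.108) + (-0.108)*(0.575) = -0.1701.
  denominator = (1)^2 + (-0.108)^2 + (0.575)^2 = 1.342289.
  rho(1) = -0.1701 / 1.342289 = -0.1267.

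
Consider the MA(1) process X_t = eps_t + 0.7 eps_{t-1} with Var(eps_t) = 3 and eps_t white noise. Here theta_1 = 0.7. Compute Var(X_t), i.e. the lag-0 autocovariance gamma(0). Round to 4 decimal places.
\gamma(0) = 4.4700

For an MA(q) process X_t = eps_t + sum_i theta_i eps_{t-i} with
Var(eps_t) = sigma^2, the variance is
  gamma(0) = sigma^2 * (1 + sum_i theta_i^2).
  sum_i theta_i^2 = (0.7)^2 = 0.49.
  gamma(0) = 3 * (1 + 0.49) = 3 * 1.49 = 4.47, which rounds to 4.4700.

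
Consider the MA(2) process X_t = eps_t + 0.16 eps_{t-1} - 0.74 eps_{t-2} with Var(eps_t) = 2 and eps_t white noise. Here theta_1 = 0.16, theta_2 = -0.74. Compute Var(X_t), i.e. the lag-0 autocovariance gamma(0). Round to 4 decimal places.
\gamma(0) = 3.1464

For an MA(q) process X_t = eps_t + sum_i theta_i eps_{t-i} with
Var(eps_t) = sigma^2, the variance is
  gamma(0) = sigma^2 * (1 + sum_i theta_i^2).
  sum_i theta_i^2 = (0.16)^2 + (-0.74)^2 = 0.0256 + 0.5476 = 0.5732.
  gamma(0) = 2 * (1 + 0.5732) = 2 * 1.5732 = 3.1464.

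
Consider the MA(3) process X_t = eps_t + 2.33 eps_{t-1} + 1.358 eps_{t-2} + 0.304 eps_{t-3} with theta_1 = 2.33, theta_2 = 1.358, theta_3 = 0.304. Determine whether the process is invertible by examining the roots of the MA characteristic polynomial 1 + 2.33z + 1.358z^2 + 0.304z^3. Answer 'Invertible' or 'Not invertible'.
\text{Not invertible}

The MA(q) characteristic polynomial is P(z) = 1 + 2.33z + 1.358z^2 + 0.304z^3.
Invertibility requires all roots to lie outside the unit circle, i.e. |z| > 1 for every root.
Degree 3: look for a simple real root z0 first, then factor out (1 - z/z0) and solve the remaining quadratic.
Testing z0 = -0.625: P(-0.625) = 1 + (2.33)(-0.625) + (1.358)(-0.625)^2 + (0.304)(-0.625)^3
  = 1 + (-1.45625) + (0.530469) + (-0.074219) = 0.  So z_0 = -0.625 is a root, |z_0| = 0.625.
Divide out the factor (1 + 1.6 z) = (1 - z/z0) (since 1/z0 = -1.6):
  P(z) = (1 + 1.6 z)(1 + (0.73) z + (0.19) z^2)
  [check: z-coef 0.73 - (-1.6) = 2.33; z^2-coef 0.19 - (-1.6)(0.73) = 1.358; z^3-coef -(-1.6)(0.19) = 0.304.]
Remaining roots from the quadratic factor 1 + (0.73) z + (0.19) z^2:
  Set 1 + (0.73) z + (0.19) z^2 = 0, i.e. a z^2 + b z + c = 0 with a = 0.19, b = 0.73, c = 1.
  Discriminant D = b^2 - 4ac = (0.73)^2 - 4*(0.19)*1 = 0.5329 - (0.76) = -0.2271.
  D < 0, so the roots are the complex-conjugate pair z = (-b +/- i sqrt(-D)) / (2a) = -1.9211 +/- 1.2541i.
  For a conjugate pair |z|^2 = z * conj(z) = (product of roots) = c/a = 1/(0.19) = 5.263158, so |z| = sqrt(5.263158) = 2.2942 for both roots.
Moduli of all roots: 0.6250, 2.2942, 2.2942.
All moduli strictly greater than 1? No.
Verdict: Not invertible.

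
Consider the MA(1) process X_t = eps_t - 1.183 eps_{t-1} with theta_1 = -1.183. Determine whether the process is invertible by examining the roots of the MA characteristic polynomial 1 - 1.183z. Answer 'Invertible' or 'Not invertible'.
\text{Not invertible}

The MA(q) characteristic polynomial is P(z) = 1 - 1.183z.
Invertibility requires all roots to lie outside the unit circle, i.e. |z| > 1 for every root.
This is linear in z: 1 + (-1.183) z = 0  =>  z = -1/(-1.183) = 0.845309,  |z| = 0.845309.
Moduli of all roots: 0.8453.
All moduli strictly greater than 1? No.
Verdict: Not invertible.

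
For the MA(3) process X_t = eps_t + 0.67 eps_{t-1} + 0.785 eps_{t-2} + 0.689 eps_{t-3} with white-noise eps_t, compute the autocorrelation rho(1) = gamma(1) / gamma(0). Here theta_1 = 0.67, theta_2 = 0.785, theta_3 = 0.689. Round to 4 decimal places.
\rho(1) = 0.6838

For an MA(q) process with theta_0 = 1, the autocovariance is
  gamma(k) = sigma^2 * sum_{i=0..q-k} theta_i * theta_{i+k},
and rho(k) = gamma(k) / gamma(0). Sigma^2 cancels.
  numerator   = (1)*(0.67) + (0.67)*(0.785) + (0.785)*(0.689) = 1.736815.
  denominator = (1)^2 + (0.67)^2 + (0.785)^2 + (0.689)^2 = 2.539846.
  rho(1) = 1.736815 / 2.539846 = 0.6838.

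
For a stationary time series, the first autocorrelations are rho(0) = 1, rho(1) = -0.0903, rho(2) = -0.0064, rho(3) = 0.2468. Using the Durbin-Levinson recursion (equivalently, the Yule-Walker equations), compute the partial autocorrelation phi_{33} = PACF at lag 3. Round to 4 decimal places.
\phi_{33} = 0.2470

The PACF at lag k is phi_{kk}, the last component of the solution
to the Yule-Walker system G_k phi = r_k where
  (G_k)_{ij} = rho(|i - j|), (r_k)_i = rho(i), i,j = 1..k.
Equivalently, Durbin-Levinson gives phi_{kk} iteratively:
  phi_{11} = rho(1)
  phi_{kk} = [rho(k) - sum_{j=1..k-1} phi_{k-1,j} rho(k-j)]
            / [1 - sum_{j=1..k-1} phi_{k-1,j} rho(j)],
  phi_{k,j} = phi_{k-1,j} - phi_{kk} phi_{k-1,k-j},  j = 1..k-1.
Step k = 1:
  phi_11 = rho(1) = -0.0903.
Step k = 2:
  phi_22 = [rho(2) - phi_11 rho(1)] / [1 - phi_11 rho(1)] = [-0.0064 - (-0.0903)(-0.0903)] / [1 - (-0.0903)(-0.0903)]
         = -0.01455409 / 0.99184591 = -0.014674.
  Update: phi_21 = phi_11 - phi_22 phi_11 = -0.0903 - (-0.014674)(-0.0903) = -0.091625.
Step k = 3:
  phi_33 = [rho(3) - phi_21 rho(2) - phi_22 rho(1)] / [1 - phi_21 rho(1) - phi_22 rho(2)]
    numerator   = 0.2468 - (-0.091625)(-0.0064) - (-0.014674)(-0.0903) = 0.24488856
    denominator = 1 - (-0.091625)(-0.0903) - (-0.014674)(-0.0064) = 0.99163235
  phi_33 = 0.24488856 / 0.99163235 = 0.247.
Therefore phi_{33} = 0.2470.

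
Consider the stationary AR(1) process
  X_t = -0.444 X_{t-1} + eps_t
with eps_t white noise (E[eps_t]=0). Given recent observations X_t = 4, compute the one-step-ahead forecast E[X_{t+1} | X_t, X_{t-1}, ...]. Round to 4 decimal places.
E[X_{t+1} \mid \mathcal F_t] = -1.7760

For an AR(p) model X_t = c + sum_i phi_i X_{t-i} + eps_t, the
one-step-ahead conditional mean is
  E[X_{t+1} | X_t, ...] = c + sum_i phi_i X_{t+1-i}.
Substitute known values:
  E[X_{t+1} | ...] = (-0.444) * (4)
                   = -1.7760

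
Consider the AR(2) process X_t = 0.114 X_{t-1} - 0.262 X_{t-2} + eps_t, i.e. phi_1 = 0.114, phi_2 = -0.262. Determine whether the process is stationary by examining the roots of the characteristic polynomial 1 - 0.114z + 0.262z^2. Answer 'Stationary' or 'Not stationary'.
\text{Stationary}

The AR(p) characteristic polynomial is P(z) = 1 - 0.114z + 0.262z^2.
Stationarity requires all roots to lie outside the unit circle, i.e. |z| > 1 for every root.
Set 1 + (-0.114) z + (0.262) z^2 = 0, i.e. a z^2 + b z + c = 0 with a = 0.262, b = -0.114, c = 1.
Discriminant D = b^2 - 4ac = (-0.114)^2 - 4*(0.262)*1 = 0.012996 - (1.048) = -1.035004.
D < 0, so the roots are the complex-conjugate pair z = (-b +/- i sqrt(-D)) / (2a) = 0.2176 +/- 1.9415i.
For a conjugate pair |z|^2 = z * conj(z) = (product of roots) = c/a = 1/(0.262) = 3.816794, so |z| = sqrt(3.816794) = 1.9537 for both roots.
Moduli of all roots: 1.9537, 1.9537.
All moduli strictly greater than 1? Yes.
Verdict: Stationary.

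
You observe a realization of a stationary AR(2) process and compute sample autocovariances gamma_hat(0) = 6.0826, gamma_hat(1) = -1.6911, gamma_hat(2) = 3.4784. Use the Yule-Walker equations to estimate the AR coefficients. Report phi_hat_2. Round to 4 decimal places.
\hat\phi_{2} = 0.5360

The Yule-Walker equations for an AR(p) process read, in matrix form,
  Gamma_p phi = r_p,   with   (Gamma_p)_{ij} = gamma(|i - j|),
                       (r_p)_i = gamma(i),   i,j = 1..p.
Substitute the sample gammas (Toeplitz matrix and right-hand side of size 2):
  Gamma_p = [[6.0826, -1.6911], [-1.6911, 6.0826]]
  r_p     = [-1.6911, 3.4784]
Written out:
  6.0826 phi_1 - 1.6911 phi_2 = -1.6911
  -1.6911 phi_1 + 6.0826 phi_2 = 3.4784
Solve by Cramer's rule:
  det = gamma(0)^2 - gamma(1)^2 = (6.0826)^2 - (-1.6911)^2 = 36.99802276 - 2.85981921 = 34.13820355
  phi_hat_1 = [gamma(1) gamma(0) - gamma(1) gamma(2)] / det = [(-1.6911)(6.0826) - (-1.6911)(3.4784)] / 34.13820355 = -4.40396262 / 34.13820355 = -0.129
  phi_hat_2 = [gamma(0) gamma(2) - gamma(1)^2] / det = [(6.0826)(3.4784) - (-1.6911)^2] / 34.13820355 = 18.29789663 / 34.13820355 = 0.536
So phi_hat = [-0.1290, 0.5360].
Therefore phi_hat_2 = 0.5360.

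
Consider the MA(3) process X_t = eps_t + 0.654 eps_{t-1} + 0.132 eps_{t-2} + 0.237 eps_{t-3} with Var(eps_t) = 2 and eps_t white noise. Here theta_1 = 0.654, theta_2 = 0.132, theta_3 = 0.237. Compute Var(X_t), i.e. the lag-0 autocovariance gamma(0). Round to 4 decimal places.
\gamma(0) = 3.0026

For an MA(q) process X_t = eps_t + sum_i theta_i eps_{t-i} with
Var(eps_t) = sigma^2, the variance is
  gamma(0) = sigma^2 * (1 + sum_i theta_i^2).
  sum_i theta_i^2 = (0.654)^2 + (0.132)^2 + (0.237)^2 = 0.427716 + 0.017424 + 0.056169 = 0.501309.
  gamma(0) = 2 * (1 + 0.501309) = 2 * 1.501309 = 3.002618, which rounds to 3.0026.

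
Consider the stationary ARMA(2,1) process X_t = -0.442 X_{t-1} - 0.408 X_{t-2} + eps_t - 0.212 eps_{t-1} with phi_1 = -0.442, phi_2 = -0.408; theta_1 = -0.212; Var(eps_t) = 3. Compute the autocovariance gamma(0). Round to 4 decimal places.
\gamma(0) = 4.7034

Multiply the model equation by X_{t-k} and take expectations. With theta_0 = psi_0 = 1 and psi_j the MA(infinity) weights, this gives
  gamma(k) - sum_i phi_i gamma(k-i) = c_k,
  c_k = sigma^2 * sum_{j=k..q} theta_j psi_{j-k}   (c_k = 0 for k > q),
using gamma(-m) = gamma(m).
psi-weights needed (psi_j = theta_j + sum_i phi_i psi_{j-i}):
  psi_1 = theta_1 + phi_1 = -0.212 + (-0.442) = -0.654
Right-hand sides:
  c_0 = sigma^2 (1 + theta_1 psi_1) = 3 * (1 + (-0.212)(-0.654)) = 3 * 1.138648 = 3.415944
  c_1 = sigma^2 theta_1 = 3 * (-0.212) = -0.636
  c_2 = 0
Equations for k = 0, 1, 2 (AR order 2, c_2 = 0):
  (E0) gamma(0) = phi_1 gamma(1) + phi_2 gamma(2) + c_0
  (E1) gamma(1) = phi_1 gamma(0) + phi_2 gamma(1) + c_1
  (E2) gamma(2) = phi_1 gamma(1) + phi_2 gamma(0)
From (E1): gamma(1) = A gamma(0) + B with
  A = phi_1 / (1 - phi_2) = -0.442 / 1.408 = -0.31392,   B = c_1 / (1 - phi_2) = -0.636 / 1.408 = -0.451705.
Insert (E2) into (E0): gamma(0) (1 - phi_2^2) = phi_1 (1 + phi_2) gamma(1) + c_0.
  phi_1 (1 + phi_2) = (-0.442)(0.592) = -0.261664,   1 - phi_2^2 = 0.833536.
Replace gamma(1) by A gamma(0) + B and collect gamma(0):
  gamma(0) [0.833536 - (-0.261664)(-0.31392)] = (-0.261664)(-0.451705) + 3.415944
  gamma(0) * 0.751394 = 3.534139
  gamma(0) = 3.534139 / 0.751394 = 4.703441.
Therefore gamma(0) = 4.7034 (to 4 decimal places).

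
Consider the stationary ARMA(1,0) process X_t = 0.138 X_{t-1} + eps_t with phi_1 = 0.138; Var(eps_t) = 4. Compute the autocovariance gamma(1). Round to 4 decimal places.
\gamma(1) = 0.5627

Multiply the model equation by X_{t-k} and take expectations. With theta_0 = psi_0 = 1 and psi_j the MA(infinity) weights, this gives
  gamma(k) - sum_i phi_i gamma(k-i) = c_k,
  c_k = sigma^2 * sum_{j=k..q} theta_j psi_{j-k}   (c_k = 0 for k > q),
using gamma(-m) = gamma(m).
Pure AR (q = 0): c_0 = sigma^2 = 4, c_k = 0 for k >= 1.
Equations for k = 0 and k = 1 (AR order 1):
  gamma(0) = phi_1 gamma(1) + c_0
  gamma(1) = phi_1 gamma(0) + c_1
Substituting the second into the first: gamma(0) (1 - phi_1^2) = c_0 + phi_1 c_1, so
  gamma(0) = c_0 / (1 - phi_1^2) = 4 / (1 - (0.138)^2) = 4 / 0.980956 = 4.077655.
  gamma(1) = phi_1 gamma(0) = (0.138)(4.077655) = 0.562716.
Therefore gamma(1) = 0.5627 (to 4 decimal places).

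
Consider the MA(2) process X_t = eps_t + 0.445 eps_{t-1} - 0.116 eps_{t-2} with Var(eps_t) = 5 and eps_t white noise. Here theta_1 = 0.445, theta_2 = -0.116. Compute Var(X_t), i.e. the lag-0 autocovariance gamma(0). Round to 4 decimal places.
\gamma(0) = 6.0574

For an MA(q) process X_t = eps_t + sum_i theta_i eps_{t-i} with
Var(eps_t) = sigma^2, the variance is
  gamma(0) = sigma^2 * (1 + sum_i theta_i^2).
  sum_i theta_i^2 = (0.445)^2 + (-0.116)^2 = 0.198025 + 0.013456 = 0.211481.
  gamma(0) = 5 * (1 + 0.211481) = 5 * 1.211481 = 6.057405, which rounds to 6.0574.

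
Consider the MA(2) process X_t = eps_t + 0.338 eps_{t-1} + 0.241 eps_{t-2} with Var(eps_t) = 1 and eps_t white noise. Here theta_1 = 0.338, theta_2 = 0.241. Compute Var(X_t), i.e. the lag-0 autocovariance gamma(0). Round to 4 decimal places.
\gamma(0) = 1.1723

For an MA(q) process X_t = eps_t + sum_i theta_i eps_{t-i} with
Var(eps_t) = sigma^2, the variance is
  gamma(0) = sigma^2 * (1 + sum_i theta_i^2).
  sum_i theta_i^2 = (0.338)^2 + (0.241)^2 = 0.114244 + 0.058081 = 0.172325.
  gamma(0) = 1 * (1 + 0.172325) = 1 * 1.172325 = 1.172325, which rounds to 1.1723.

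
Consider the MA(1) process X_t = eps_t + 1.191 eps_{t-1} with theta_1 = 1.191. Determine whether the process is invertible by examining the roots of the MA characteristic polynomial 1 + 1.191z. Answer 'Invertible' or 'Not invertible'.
\text{Not invertible}

The MA(q) characteristic polynomial is P(z) = 1 + 1.191z.
Invertibility requires all roots to lie outside the unit circle, i.e. |z| > 1 for every root.
This is linear in z: 1 + (1.191) z = 0  =>  z = -1/(1.191) = -0.839631,  |z| = 0.839631.
Moduli of all roots: 0.8396.
All moduli strictly greater than 1? No.
Verdict: Not invertible.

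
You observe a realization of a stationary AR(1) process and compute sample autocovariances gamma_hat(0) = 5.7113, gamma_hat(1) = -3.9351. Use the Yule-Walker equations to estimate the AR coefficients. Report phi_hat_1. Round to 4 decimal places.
\hat\phi_{1} = -0.6890

The Yule-Walker equations for an AR(p) process read, in matrix form,
  Gamma_p phi = r_p,   with   (Gamma_p)_{ij} = gamma(|i - j|),
                       (r_p)_i = gamma(i),   i,j = 1..p.
Substitute the sample gammas (Toeplitz matrix and right-hand side of size 1):
  Gamma_p = [[5.7113]]
  r_p     = [-3.9351]
With p = 1 this is the single equation gamma(0) phi_1 = gamma(1):
  phi_hat_1 = gamma(1) / gamma(0) = -3.9351 / 5.7113 = -0.6890.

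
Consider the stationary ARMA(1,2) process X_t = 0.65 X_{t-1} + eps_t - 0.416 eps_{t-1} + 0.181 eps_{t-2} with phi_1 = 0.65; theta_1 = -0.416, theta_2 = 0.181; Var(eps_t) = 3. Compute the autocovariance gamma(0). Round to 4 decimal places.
\gamma(0) = 3.7407

Multiply the model equation by X_{t-k} and take expectations. With theta_0 = psi_0 = 1 and psi_j the MA(infinity) weights, this gives
  gamma(k) - sum_i phi_i gamma(k-i) = c_k,
  c_k = sigma^2 * sum_{j=k..q} theta_j psi_{j-k}   (c_k = 0 for k > q),
using gamma(-m) = gamma(m).
psi-weights needed (psi_j = theta_j + sum_i phi_i psi_{j-i}):
  psi_1 = theta_1 + phi_1 = -0.416 + (0.65) = 0.234
  psi_2 = theta_2 + phi_1 psi_1 = 0.181 + (0.65)(0.234) = 0.3331
Right-hand sides:
  c_0 = sigma^2 (1 + theta_1 psi_1 + theta_2 psi_2) = 3 * (1 + (-0.416)(0.234) + (0.181)(0.3331)) = 3 * 0.962947 = 2.888841
  c_1 = sigma^2 (theta_1 + theta_2 psi_1) = 3 * (-0.416 + (0.181)(0.234)) = -1.120938
  c_2 = sigma^2 theta_2 = 3 * (0.181) = 0.543
Equations for k = 0 and k = 1 (AR order 1):
  gamma(0) = phi_1 gamma(1) + c_0
  gamma(1) = phi_1 gamma(0) + c_1
Substituting the second into the first: gamma(0) (1 - phi_1^2) = c_0 + phi_1 c_1, so
  gamma(0) = (c_0 + phi_1 c_1) / (1 - phi_1^2) = (2.888841 + (0.65)(-1.120938)) / (1 - (0.65)^2) = 2.160232 / 0.5775 = 3.740661.
Therefore gamma(0) = 3.7407 (to 4 decimal places).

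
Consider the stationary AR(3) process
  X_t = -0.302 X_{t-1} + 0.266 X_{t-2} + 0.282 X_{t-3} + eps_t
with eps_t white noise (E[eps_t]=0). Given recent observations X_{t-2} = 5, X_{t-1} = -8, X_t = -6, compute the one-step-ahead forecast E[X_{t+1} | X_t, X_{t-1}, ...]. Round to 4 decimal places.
E[X_{t+1} \mid \mathcal F_t] = 1.0940

For an AR(p) model X_t = c + sum_i phi_i X_{t-i} + eps_t, the
one-step-ahead conditional mean is
  E[X_{t+1} | X_t, ...] = c + sum_i phi_i X_{t+1-i}.
Substitute known values:
  E[X_{t+1} | ...] = (-0.302) * (-6) + (0.266) * (-8) + (0.282) * (5)
                   = 1.0940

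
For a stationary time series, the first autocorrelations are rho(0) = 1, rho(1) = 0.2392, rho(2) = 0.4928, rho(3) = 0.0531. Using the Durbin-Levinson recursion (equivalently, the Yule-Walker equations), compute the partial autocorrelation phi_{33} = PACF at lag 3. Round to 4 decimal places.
\phi_{33} = -0.1629

The PACF at lag k is phi_{kk}, the last component of the solution
to the Yule-Walker system G_k phi = r_k where
  (G_k)_{ij} = rho(|i - j|), (r_k)_i = rho(i), i,j = 1..k.
Equivalently, Durbin-Levinson gives phi_{kk} iteratively:
  phi_{11} = rho(1)
  phi_{kk} = [rho(k) - sum_{j=1..k-1} phi_{k-1,j} rho(k-j)]
            / [1 - sum_{j=1..k-1} phi_{k-1,j} rho(j)],
  phi_{k,j} = phi_{k-1,j} - phi_{kk} phi_{k-1,k-j},  j = 1..k-1.
Step k = 1:
  phi_11 = rho(1) = 0.2392.
Step k = 2:
  phi_22 = [rho(2) - phi_11 rho(1)] / [1 - phi_11 rho(1)] = [0.4928 - (0.2392)(0.2392)] / [1 - (0.2392)(0.2392)]
         = 0.43558336 / 0.94278336 = 0.462019.
  Update: phi_21 = phi_11 - phi_22 phi_11 = 0.2392 - (0.462019)(0.2392) = 0.128685.
Step k = 3:
  phi_33 = [rho(3) - phi_21 rho(2) - phi_22 rho(1)] / [1 - phi_21 rho(1) - phi_22 rho(2)]
    numerator   = 0.0531 - (0.128685)(0.4928) - (0.462019)(0.2392) = -0.12083088
    denominator = 1 - (0.128685)(0.2392) - (0.462019)(0.4928) = 0.74153579
  phi_33 = -0.12083088 / 0.74153579 = -0.1629.
Therefore phi_{33} = -0.1629.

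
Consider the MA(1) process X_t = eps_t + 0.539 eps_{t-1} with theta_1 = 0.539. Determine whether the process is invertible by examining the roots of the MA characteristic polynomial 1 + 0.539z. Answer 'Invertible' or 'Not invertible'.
\text{Invertible}

The MA(q) characteristic polynomial is P(z) = 1 + 0.539z.
Invertibility requires all roots to lie outside the unit circle, i.e. |z| > 1 for every root.
This is linear in z: 1 + (0.539) z = 0  =>  z = -1/(0.539) = -1.855288,  |z| = 1.855288.
Moduli of all roots: 1.8553.
All moduli strictly greater than 1? Yes.
Verdict: Invertible.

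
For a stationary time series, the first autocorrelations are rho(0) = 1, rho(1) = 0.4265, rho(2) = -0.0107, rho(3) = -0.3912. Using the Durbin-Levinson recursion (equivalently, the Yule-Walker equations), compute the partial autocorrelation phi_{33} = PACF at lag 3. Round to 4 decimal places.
\phi_{33} = -0.3690

The PACF at lag k is phi_{kk}, the last component of the solution
to the Yule-Walker system G_k phi = r_k where
  (G_k)_{ij} = rho(|i - j|), (r_k)_i = rho(i), i,j = 1..k.
Equivalently, Durbin-Levinson gives phi_{kk} iteratively:
  phi_{11} = rho(1)
  phi_{kk} = [rho(k) - sum_{j=1..k-1} phi_{k-1,j} rho(k-j)]
            / [1 - sum_{j=1..k-1} phi_{k-1,j} rho(j)],
  phi_{k,j} = phi_{k-1,j} - phi_{kk} phi_{k-1,k-j},  j = 1..k-1.
Step k = 1:
  phi_11 = rho(1) = 0.4265.
Step k = 2:
  phi_22 = [rho(2) - phi_11 rho(1)] / [1 - phi_11 rho(1)] = [-0.0107 - (0.4265)(0.4265)] / [1 - (0.4265)(0.4265)]
         = -0.19260225 / 0.81809775 = -0.235427.
  Update: phi_21 = phi_11 - phi_22 phi_11 = 0.4265 - (-0.235427)(0.4265) = 0.52691.
Step k = 3:
  phi_33 = [rho(3) - phi_21 rho(2) - phi_22 rho(1)] / [1 - phi_21 rho(1) - phi_22 rho(2)]
    numerator   = -0.3912 - (0.52691)(-0.0107) - (-0.235427)(0.4265) = -0.28515248
    denominator = 1 - (0.52691)(0.4265) - (-0.235427)(-0.0107) = 0.77275399
  phi_33 = -0.28515248 / 0.77275399 = -0.369.
Therefore phi_{33} = -0.3690.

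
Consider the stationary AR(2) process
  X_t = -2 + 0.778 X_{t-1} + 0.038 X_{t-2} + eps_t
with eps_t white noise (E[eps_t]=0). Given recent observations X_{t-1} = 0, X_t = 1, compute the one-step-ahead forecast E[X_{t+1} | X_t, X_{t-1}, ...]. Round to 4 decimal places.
E[X_{t+1} \mid \mathcal F_t] = -1.2220

For an AR(p) model X_t = c + sum_i phi_i X_{t-i} + eps_t, the
one-step-ahead conditional mean is
  E[X_{t+1} | X_t, ...] = c + sum_i phi_i X_{t+1-i}.
Substitute known values:
  E[X_{t+1} | ...] = -2 + (0.778) * (1) + (0.038) * (0)
                   = -1.2220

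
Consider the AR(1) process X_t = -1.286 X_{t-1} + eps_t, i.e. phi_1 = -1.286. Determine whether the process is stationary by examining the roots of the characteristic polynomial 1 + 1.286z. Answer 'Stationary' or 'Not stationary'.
\text{Not stationary}

The AR(p) characteristic polynomial is P(z) = 1 + 1.286z.
Stationarity requires all roots to lie outside the unit circle, i.e. |z| > 1 for every root.
This is linear in z: 1 + (1.286) z = 0  =>  z = -1/(1.286) = -0.777605,  |z| = 0.777605.
Moduli of all roots: 0.7776.
All moduli strictly greater than 1? No.
Verdict: Not stationary.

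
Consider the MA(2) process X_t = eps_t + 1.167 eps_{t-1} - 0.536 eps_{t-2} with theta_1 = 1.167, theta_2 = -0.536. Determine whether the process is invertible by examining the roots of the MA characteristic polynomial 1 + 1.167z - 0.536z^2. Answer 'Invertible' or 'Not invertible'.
\text{Not invertible}

The MA(q) characteristic polynomial is P(z) = 1 + 1.167z - 0.536z^2.
Invertibility requires all roots to lie outside the unit circle, i.e. |z| > 1 for every root.
Set 1 + (1.167) z + (-0.536) z^2 = 0, i.e. a z^2 + b z + c = 0 with a = -0.536, b = 1.167, c = 1.
Discriminant D = b^2 - 4ac = (1.167)^2 - 4*(-0.536)*1 = 1.361889 - (-2.144) = 3.505889.
D >= 0, so the roots are real: z = (-b +/- sqrt(D)) / (2a) = (-1.167 +/- 1.872402) / (-1.072).
  z_1 = (-1.167 + 1.872402) / (-1.072) = -0.658,   |z_1| = 0.658.
  z_2 = (-1.167 - 1.872402) / (-1.072) = 2.8353,   |z_2| = 2.8353.
Moduli of all roots: 0.6580, 2.8353.
All moduli strictly greater than 1? No.
Verdict: Not invertible.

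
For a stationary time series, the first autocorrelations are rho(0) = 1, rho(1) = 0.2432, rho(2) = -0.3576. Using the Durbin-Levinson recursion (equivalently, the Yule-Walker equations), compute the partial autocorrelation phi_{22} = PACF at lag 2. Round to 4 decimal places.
\phi_{22} = -0.4429

The PACF at lag k is phi_{kk}, the last component of the solution
to the Yule-Walker system G_k phi = r_k where
  (G_k)_{ij} = rho(|i - j|), (r_k)_i = rho(i), i,j = 1..k.
Equivalently, Durbin-Levinson gives phi_{kk} iteratively:
  phi_{11} = rho(1)
  phi_{kk} = [rho(k) - sum_{j=1..k-1} phi_{k-1,j} rho(k-j)]
            / [1 - sum_{j=1..k-1} phi_{k-1,j} rho(j)],
  phi_{k,j} = phi_{k-1,j} - phi_{kk} phi_{k-1,k-j},  j = 1..k-1.
Step k = 1:
  phi_11 = rho(1) = 0.2432.
Step k = 2:
  phi_22 = [rho(2) - phi_11 rho(1)] / [1 - phi_11 rho(1)] = [-0.3576 - (0.2432)(0.2432)] / [1 - (0.2432)(0.2432)]
         = -0.41674624 / 0.94085376 = -0.4429.
Therefore phi_{22} = -0.4429.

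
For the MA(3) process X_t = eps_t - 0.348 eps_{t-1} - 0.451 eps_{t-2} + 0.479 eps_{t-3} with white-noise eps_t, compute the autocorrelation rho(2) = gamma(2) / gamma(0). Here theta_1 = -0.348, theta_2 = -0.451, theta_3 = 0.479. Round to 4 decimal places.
\rho(2) = -0.3975

For an MA(q) process with theta_0 = 1, the autocovariance is
  gamma(k) = sigma^2 * sum_{i=0..q-k} theta_i * theta_{i+k},
and rho(k) = gamma(k) / gamma(0). Sigma^2 cancels.
  numerator   = (1)*(-0.451) + (-0.348)*(0.479) = -0.617692.
  denominator = (1)^2 + (-0.348)^2 + (-0.451)^2 + (0.479)^2 = 1.553946.
  rho(2) = -0.617692 / 1.553946 = -0.3975.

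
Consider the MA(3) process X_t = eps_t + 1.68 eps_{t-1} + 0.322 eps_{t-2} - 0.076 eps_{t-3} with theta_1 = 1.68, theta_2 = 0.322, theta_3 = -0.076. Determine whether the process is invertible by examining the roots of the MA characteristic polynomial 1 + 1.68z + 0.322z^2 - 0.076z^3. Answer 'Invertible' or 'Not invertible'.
\text{Not invertible}

The MA(q) characteristic polynomial is P(z) = 1 + 1.68z + 0.322z^2 - 0.076z^3.
Invertibility requires all roots to lie outside the unit circle, i.e. |z| > 1 for every root.
Degree 3: look for a simple real root z0 first, then factor out (1 - z/z0) and solve the remaining quadratic.
Testing z0 = -2.5: P(-2.5) = 1 + (1.68)(-2.5) + (0.322)(-2.5)^2 + (-0.076)(-2.5)^3
  = 1 + (-4.2) + (2.0125) + (1.1875) = 0.  So z_0 = -2.5 is a root, |z_0| = 2.5.
Divide out the factor (1 + 0.4 z) = (1 - z/z0) (since 1/z0 = -0.4):
  P(z) = (1 + 0.4 z)(1 + (1.28) z + (-0.19) z^2)
  [check: z-coef 1.28 - (-0.4) = 1.68; z^2-coef -0.19 - (-0.4)(1.28) = 0.322; z^3-coef -(-0.4)(-0.19) = -0.076.]
Remaining roots from the quadratic factor 1 + (1.28) z + (-0.19) z^2:
  Set 1 + (1.28) z + (-0.19) z^2 = 0, i.e. a z^2 + b z + c = 0 with a = -0.19, b = 1.28, c = 1.
  Discriminant D = b^2 - 4ac = (1.28)^2 - 4*(-0.19)*1 = 1.6384 - (-0.76) = 2.3984.
  D >= 0, so the roots are real: z = (-b +/- sqrt(D)) / (2a) = (-1.28 +/- 1.548677) / (-0.38).
    z_1 = (-1.28 + 1.548677) / (-0.38) = -0.707,   |z_1| = 0.707.
    z_2 = (-1.28 - 1.548677) / (-0.38) = 7.4439,   |z_2| = 7.4439.
Moduli of all roots: 2.5000, 0.7070, 7.4439.
All moduli strictly greater than 1? No.
Verdict: Not invertible.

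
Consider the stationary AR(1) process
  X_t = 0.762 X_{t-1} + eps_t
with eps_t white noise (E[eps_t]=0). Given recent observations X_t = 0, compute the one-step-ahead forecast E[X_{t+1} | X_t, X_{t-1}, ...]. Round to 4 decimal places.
E[X_{t+1} \mid \mathcal F_t] = 0.0000

For an AR(p) model X_t = c + sum_i phi_i X_{t-i} + eps_t, the
one-step-ahead conditional mean is
  E[X_{t+1} | X_t, ...] = c + sum_i phi_i X_{t+1-i}.
Substitute known values:
  E[X_{t+1} | ...] = (0.762) * (0)
                   = 0.0000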